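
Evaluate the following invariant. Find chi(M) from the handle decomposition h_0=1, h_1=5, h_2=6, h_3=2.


Handles of index k contribute (-1)^k to chi (same as CW cells).
chi = (1) + (-5) + (6) + (-2) = 0

0


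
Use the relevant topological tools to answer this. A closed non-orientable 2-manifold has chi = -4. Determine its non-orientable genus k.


chi = 2 - k for closed non-orientable surfaces with k crosscaps.
-4 = 2 - k
k = 2 - (-4) = 6

6


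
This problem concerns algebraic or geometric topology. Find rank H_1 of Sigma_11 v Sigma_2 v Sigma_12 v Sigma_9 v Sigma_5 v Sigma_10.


For a wedge X v Y: reduced H_k(X v Y) = H_k(X) + H_k(Y).
Each Sigma_g contributes b_1 = 2g.
b_1 = 22 + 4 + 24 + 18 + 10 + 20 = 98

98


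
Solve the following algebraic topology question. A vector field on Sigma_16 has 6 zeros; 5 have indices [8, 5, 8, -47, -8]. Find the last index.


Poincare-Hopf: sum of indices = chi(M).
chi(Sigma_16) = 2 - 2*16 = -30.
Sum of known indices = -34.
x = chi - (sum known) = -30 - (-34) = 4

4


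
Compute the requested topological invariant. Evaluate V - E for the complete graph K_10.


K_10: V = 10, E = C(10,2) = 45.
chi = V - E = 10 - 45 = -35

-35


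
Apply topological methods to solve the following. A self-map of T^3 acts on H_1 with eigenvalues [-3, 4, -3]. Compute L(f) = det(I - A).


For a torus self-map: L(f) = det(I - A) where A acts on H_1.
L(f) = (1--3) * (1-4) * (1--3) = 4 * -3 * 4 = -48

-48


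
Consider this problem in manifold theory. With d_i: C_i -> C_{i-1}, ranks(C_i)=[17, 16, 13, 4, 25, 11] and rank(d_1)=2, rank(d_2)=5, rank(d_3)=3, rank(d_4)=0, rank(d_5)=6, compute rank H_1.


rank H_k = rank(ker d_k) - rank(im d_{k+1}).
rank(ker d_1) = rank(C_1) - rank(d_1) = 16 - 2 = 14.
rank(im d_{1+1}) = 5.
rank H_1 = 14 - 5 = 9

9


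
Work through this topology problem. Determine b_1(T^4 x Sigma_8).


pi_1(A x B) = pi_1(A) x pi_1(B); rank of abelianization = b_1.
b_1(T^4) = 4, b_1(Sigma_8) = 2*8 = 16.
b_1(product) = 4 + 16 = 20

20


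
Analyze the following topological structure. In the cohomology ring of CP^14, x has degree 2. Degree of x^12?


|x| = 2 in H^*(CP^n).
|x^12| = 12 * |x| = 12 * 2 = 24

24


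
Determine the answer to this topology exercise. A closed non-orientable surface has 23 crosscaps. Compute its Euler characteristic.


For a non-orientable closed surface with k crosscaps: chi = 2 - k.
Here k = 23.
chi = 2 - 23 = -21

-21


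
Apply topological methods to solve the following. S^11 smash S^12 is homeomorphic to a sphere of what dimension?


S^m ^ S^n = S^{m+n}.
k = 11 + 12 = 23

23


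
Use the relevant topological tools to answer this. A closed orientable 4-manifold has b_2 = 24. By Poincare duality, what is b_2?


Poincare duality for closed orientable n-manifolds: b_k = b_{n-k}.
Here n = 4, so b_2 = b_2 = 24

24


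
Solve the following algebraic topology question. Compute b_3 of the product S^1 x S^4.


Each S^d has Poincare polynomial 1 + t^d.
The product S^1 x S^4 has Poincare polynomial prod(1+t^d_i).
Expanding: b_0=1, b_1=1, b_4=1, b_5=1.
b_3 = 0

0


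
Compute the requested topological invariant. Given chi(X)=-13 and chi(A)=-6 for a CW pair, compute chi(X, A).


Relative Euler characteristic: chi(X, A) = chi(X) - chi(A).
= -13 - (-6) = -7

-7


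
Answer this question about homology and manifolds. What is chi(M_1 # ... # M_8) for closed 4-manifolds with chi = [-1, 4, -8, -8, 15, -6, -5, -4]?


For n-manifolds: chi(A#B) = chi(A) + chi(B) - chi(S^4).
chi(S^4) = 1 + (-1)^4 = 2.
chi(#) = (sum chi_i) - (8-1)*chi(S^4) = -13 - 7*2 = -27

-27


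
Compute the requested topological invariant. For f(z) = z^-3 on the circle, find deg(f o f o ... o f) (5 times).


deg(f) = -3. Degree is multiplicative: deg(f^5) = (deg f)^5.
deg(f^5) = (-3)^5 = -243

-243


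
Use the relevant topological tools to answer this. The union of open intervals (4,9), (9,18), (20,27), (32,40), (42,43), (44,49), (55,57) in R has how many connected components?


Sort and merge overlapping open intervals.
Merged: (4,9), (9,18), (20,27), (32,40), (42,43), (44,49), (55,57).
Number of components = 7

7


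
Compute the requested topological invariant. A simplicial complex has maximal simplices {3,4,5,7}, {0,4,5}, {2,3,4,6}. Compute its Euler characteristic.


Enumerate all faces; f-vector: f_0=7, f_1=13, f_2=9, f_3=2.
chi = sum (-1)^k f_k = 1

1


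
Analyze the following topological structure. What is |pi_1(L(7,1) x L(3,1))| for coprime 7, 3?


pi_1(X x Y) = pi_1(X) x pi_1(Y).
pi_1(L(7,1)) = Z/7, pi_1(L(3,1)) = Z/3.
|Z/7 x Z/3| = 7 * 3 = 21

21


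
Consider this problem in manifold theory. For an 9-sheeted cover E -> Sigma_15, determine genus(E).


For an n-sheeted cover: chi(E) = n * chi(B).
chi(Sigma_15) = 2 - 2*15 = -28.
chi(E) = 9 * (-28) = -252.
genus(E) = (2 - chi(E))/2 = (2 - (-252))/2 = 254/2 = 127

127


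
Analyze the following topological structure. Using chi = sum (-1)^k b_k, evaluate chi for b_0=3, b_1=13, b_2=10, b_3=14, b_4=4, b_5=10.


chi = sum_k (-1)^k b_k.
= (3) + (-13) + (10) + (-14) + (4) + (-10)
= -20

-20


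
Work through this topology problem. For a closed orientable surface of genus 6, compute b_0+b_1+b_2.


For Sigma_6: b_0 = 1, b_1 = 2g = 12, b_2 = 1.
Total = 1 + 12 + 1 = 14

14


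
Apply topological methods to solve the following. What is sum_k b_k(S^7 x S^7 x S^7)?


Total Betti number is multiplicative under products.
Each S^d (d>=1) has total Betti number 2.
There are 3 sphere factors.
Total = 2^3 = 8

8


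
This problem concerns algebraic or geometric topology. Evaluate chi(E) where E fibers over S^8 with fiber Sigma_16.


chi(S^8) = 2 (n even), chi(Sigma_16) = 2 - 2*16 = -30.
chi(E) = 2 * (-30) = -60

-60


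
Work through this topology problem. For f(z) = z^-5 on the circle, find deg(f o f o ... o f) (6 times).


deg(f) = -5. Degree is multiplicative: deg(f^6) = (deg f)^6.
deg(f^6) = (-5)^6 = 15625

15625


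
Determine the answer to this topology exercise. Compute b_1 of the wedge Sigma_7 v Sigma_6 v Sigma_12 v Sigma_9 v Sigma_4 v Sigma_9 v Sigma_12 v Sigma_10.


For a wedge X v Y: reduced H_k(X v Y) = H_k(X) + H_k(Y).
Each Sigma_g contributes b_1 = 2g.
b_1 = 14 + 12 + 24 + 18 + 8 + 18 + 24 + 20 = 138

138


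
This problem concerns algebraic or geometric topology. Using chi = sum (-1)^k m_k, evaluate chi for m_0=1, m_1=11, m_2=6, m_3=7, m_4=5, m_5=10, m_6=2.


Morse theory: chi(M) = sum_k (-1)^k m_k where m_k = #(index-k critical points).
= (1) + (-11) + (6) + (-7) + (5) + (-10) + (2) = -14

-14


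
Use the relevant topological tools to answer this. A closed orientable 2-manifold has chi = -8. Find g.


chi = 2 - 2g for closed orientable surfaces.
-8 = 2 - 2g
2g = 2 - (-8) = 10
g = 5

5


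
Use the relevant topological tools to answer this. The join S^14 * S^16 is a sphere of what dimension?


Join of spheres: S^m * S^n = S^{m+n+1}.
dim = 14 + 16 + 1 = 31

31


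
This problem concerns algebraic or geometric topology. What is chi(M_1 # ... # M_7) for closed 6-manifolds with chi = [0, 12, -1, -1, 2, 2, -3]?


For n-manifolds: chi(A#B) = chi(A) + chi(B) - chi(S^6).
chi(S^6) = 1 + (-1)^6 = 2.
chi(#) = (sum chi_i) - (7-1)*chi(S^6) = 11 - 6*2 = -1

-1


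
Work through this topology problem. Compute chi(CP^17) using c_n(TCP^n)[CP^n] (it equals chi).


For any closed oriented manifold, <e(TM),[M]> = chi(M).
chi(CP^17) = 17+1 = 18

18


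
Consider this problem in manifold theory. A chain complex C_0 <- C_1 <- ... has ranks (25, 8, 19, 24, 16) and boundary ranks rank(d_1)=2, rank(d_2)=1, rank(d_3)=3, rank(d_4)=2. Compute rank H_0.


rank H_k = rank(ker d_k) - rank(im d_{k+1}).
rank(ker d_0) = rank(C_0) - rank(d_0) = 25 - 0 = 25.
rank(im d_{0+1}) = 2.
rank H_0 = 25 - 2 = 23

23


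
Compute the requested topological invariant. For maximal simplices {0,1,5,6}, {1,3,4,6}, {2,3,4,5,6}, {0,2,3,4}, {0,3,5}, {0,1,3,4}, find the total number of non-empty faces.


Each maximal simplex on m vertices has 2^m - 1 nonempty faces.
Take the union (dedupe shared faces).
Total distinct faces = 60

60


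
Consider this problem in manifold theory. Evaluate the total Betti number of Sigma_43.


For Sigma_43: b_0 = 1, b_1 = 2g = 86, b_2 = 1.
Total = 1 + 86 + 1 = 88

88


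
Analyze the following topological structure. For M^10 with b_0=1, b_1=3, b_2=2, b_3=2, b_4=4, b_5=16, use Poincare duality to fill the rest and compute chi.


By Poincare duality b_k = b_{10-k}, so full Betti numbers: b_0=1, b_1=3, b_2=2, b_3=2, b_4=4, b_5=16, b_6=4, b_7=2, b_8=2, b_9=3, b_10=1.
chi = sum (-1)^k b_k = -12

-12


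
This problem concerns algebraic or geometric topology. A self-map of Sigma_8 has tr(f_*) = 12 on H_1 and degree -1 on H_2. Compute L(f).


L(f) = tr(f_0*) - tr(f_1*) + tr(f_2*).
= 1 - (12) + (-1)
= -12

-12


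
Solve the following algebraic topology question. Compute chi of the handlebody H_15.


A genus-g handlebody deformation retracts to a wedge of g circles.
chi(vee_g S^1) = 1 - g.
chi(H_15) = 1 - 15 = -14

-14


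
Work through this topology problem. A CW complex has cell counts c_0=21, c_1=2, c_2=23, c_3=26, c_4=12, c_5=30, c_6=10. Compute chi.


chi = sum_k (-1)^k c_k.
= (-1)^0*21 + (-1)^1*2 + (-1)^2*23 + (-1)^3*26 + (-1)^4*12 + (-1)^5*30 + (-1)^6*10
= (21) + (-2) + (23) + (-26) + (12) + (-30) + (10)
= 8

8


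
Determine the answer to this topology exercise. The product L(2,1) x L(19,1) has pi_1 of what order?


pi_1(X x Y) = pi_1(X) x pi_1(Y).
pi_1(L(2,1)) = Z/2, pi_1(L(19,1)) = Z/19.
|Z/2 x Z/19| = 2 * 19 = 38

38


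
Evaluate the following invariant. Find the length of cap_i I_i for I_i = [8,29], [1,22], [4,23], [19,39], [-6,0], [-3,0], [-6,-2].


Intersection = [max(a_i), min(b_i)] = [19, -2].
Since 19 > -2, the intersection is empty.
Length = 0

0


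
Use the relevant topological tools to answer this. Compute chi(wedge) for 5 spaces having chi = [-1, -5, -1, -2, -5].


chi(A v B) = chi(A) + chi(B) - 1 (one point identified).
For 5 spaces: chi = (sum chi_i) - (5 - 1).
sum = -14; chi = -14 - 4 = -18

-18


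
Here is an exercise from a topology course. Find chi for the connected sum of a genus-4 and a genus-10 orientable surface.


chi(Sigma_4) = 2 - 2*4 = -6
chi(Sigma_10) = 2 - 2*10 = -18
For surfaces: chi(A#B) = chi(A) + chi(B) - 2.
chi = -6 + -18 - 2 = -26

-26


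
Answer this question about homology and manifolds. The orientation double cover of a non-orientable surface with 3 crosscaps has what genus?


chi(N_3) = 2 - 3 = -1.
Double cover: chi(Sigma_g) = 2 * chi(N_3) = 2*(-1) = -2.
2 - 2g = -2, so g = (2 - (-2))/2 = 4/2 = 2

2


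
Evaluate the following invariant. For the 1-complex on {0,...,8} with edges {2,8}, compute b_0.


Run DFS/union-find over 9 vertices.
V = 9, E = 1.
Number of components = 8

8


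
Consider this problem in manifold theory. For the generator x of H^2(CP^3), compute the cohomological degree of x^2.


|x| = 2 in H^*(CP^n).
|x^2| = 2 * |x| = 2 * 2 = 4

4


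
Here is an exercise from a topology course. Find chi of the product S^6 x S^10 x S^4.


chi is multiplicative: chi(X x Y) = chi(X) chi(Y).
Each even-dim sphere has chi = 2. There are 3 factors.
chi = 2^3 = 8

8


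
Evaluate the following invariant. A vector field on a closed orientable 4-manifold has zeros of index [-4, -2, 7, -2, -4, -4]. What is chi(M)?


Poincare-Hopf: chi(M) = sum of indices of zeros.
chi = (-4) + (-2) + (7) + (-2) + (-4) + (-4) = -9

-9


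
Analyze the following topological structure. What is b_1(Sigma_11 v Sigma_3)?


For a wedge: H_1(A v B) = H_1(A) + H_1(B).
b_1(Sigma_11) = 22, b_1(Sigma_3) = 6.
b_1 = 22 + 6 = 28

28


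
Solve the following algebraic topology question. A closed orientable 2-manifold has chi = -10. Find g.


chi = 2 - 2g for closed orientable surfaces.
-10 = 2 - 2g
2g = 2 - (-10) = 12
g = 6

6


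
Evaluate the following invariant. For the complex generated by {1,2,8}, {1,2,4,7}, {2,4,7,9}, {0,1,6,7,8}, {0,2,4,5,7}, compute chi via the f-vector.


Enumerate all faces; f-vector: f_0=9, f_1=25, f_2=27, f_3=12, f_4=2.
chi = sum (-1)^k f_k = 1

1


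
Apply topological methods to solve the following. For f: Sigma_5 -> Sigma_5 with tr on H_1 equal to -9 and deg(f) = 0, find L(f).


L(f) = tr(f_0*) - tr(f_1*) + tr(f_2*).
= 1 - (-9) + (0)
= 10

10


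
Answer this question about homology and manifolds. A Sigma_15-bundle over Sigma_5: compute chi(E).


For a fiber bundle F -> E -> B (with CW structure): chi(E) = chi(B) * chi(F).
chi(Sigma_5) = -8, chi(Sigma_15) = -28.
chi(E) = (-8) * (-28) = 224

224


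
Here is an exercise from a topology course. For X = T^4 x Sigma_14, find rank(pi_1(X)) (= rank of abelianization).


pi_1(A x B) = pi_1(A) x pi_1(B); rank of abelianization = b_1.
b_1(T^4) = 4, b_1(Sigma_14) = 2*14 = 28.
b_1(product) = 4 + 28 = 32

32


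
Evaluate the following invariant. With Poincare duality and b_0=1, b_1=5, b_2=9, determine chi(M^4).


By Poincare duality b_k = b_{4-k}, so full Betti numbers: b_0=1, b_1=5, b_2=9, b_3=5, b_4=1.
chi = sum (-1)^k b_k = 1

1


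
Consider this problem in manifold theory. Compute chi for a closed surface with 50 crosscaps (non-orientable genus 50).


For a non-orientable closed surface with k crosscaps: chi = 2 - k.
Here k = 50.
chi = 2 - 50 = -48

-48


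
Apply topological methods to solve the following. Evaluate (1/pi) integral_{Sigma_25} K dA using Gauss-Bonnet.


Gauss-Bonnet: integral K dA = 2*pi*chi(M).
chi(Sigma_25) = 2 - 2*25 = -48.
(integral K dA)/pi = 2*chi = 2*(-48) = -96

-96


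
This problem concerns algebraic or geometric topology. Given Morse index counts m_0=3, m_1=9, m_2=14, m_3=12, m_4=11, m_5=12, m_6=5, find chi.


Morse theory: chi(M) = sum_k (-1)^k m_k where m_k = #(index-k critical points).
= (3) + (-9) + (14) + (-12) + (11) + (-12) + (5) = 0

0


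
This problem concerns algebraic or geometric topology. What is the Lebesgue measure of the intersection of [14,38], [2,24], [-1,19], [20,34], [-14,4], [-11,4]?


Intersection = [max(a_i), min(b_i)] = [20, 4].
Since 20 > 4, the intersection is empty.
Length = 0

0


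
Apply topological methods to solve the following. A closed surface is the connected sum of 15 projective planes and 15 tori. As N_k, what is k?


Since a >= 1, the sum is non-orientable; each T^2 can be replaced by RP^2 # RP^2 (since T^2#RP^2 = 3RP^2).
Total crosscaps k = 15 + 2*15 = 45.
Check via chi: chi = 15*1 + 15*0 - (15+15-1)*2 = -43 = 2 - k = -43. Consistent.

45


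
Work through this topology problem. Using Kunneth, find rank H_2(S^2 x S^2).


Each S^d has Poincare polynomial 1 + t^d.
The product S^2 x S^2 has Poincare polynomial prod(1+t^d_i).
Expanding: b_0=1, b_2=2, b_4=1.
b_2 = 2

2


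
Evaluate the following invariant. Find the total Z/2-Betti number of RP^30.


H^k(RP^30; Z/2) = Z/2 for each 0 <= k <= 30.
Total dimension = 30 + 1 = 31

31


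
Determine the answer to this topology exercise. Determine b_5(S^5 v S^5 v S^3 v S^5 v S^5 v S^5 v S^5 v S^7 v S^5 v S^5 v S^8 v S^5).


For a wedge of spheres, H_k (k>0) is free on one generator per sphere of dimension k.
Spheres of dimension 5: count = 9.
b_5 = 9

9


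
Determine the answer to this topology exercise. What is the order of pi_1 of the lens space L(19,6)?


pi_1(L(p,q)) = Z/pZ for any q coprime to p.
|pi_1(L(19,6))| = 19

19


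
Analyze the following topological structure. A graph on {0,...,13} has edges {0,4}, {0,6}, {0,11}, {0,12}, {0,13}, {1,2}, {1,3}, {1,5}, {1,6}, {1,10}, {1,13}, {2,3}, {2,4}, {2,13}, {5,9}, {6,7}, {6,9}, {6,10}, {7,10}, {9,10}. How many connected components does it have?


Run DFS/union-find over 14 vertices.
V = 14, E = 20.
Number of components = 2

2


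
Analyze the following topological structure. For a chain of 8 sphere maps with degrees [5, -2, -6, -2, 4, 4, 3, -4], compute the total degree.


Degree is multiplicative: deg(composition) = product of degrees.
= (5) * (-2) * (-6) * (-2) * (4) * (4) * (3) * (-4) = 23040

23040


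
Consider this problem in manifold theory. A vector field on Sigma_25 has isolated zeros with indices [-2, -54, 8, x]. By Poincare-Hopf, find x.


Poincare-Hopf: sum of indices = chi(M).
chi(Sigma_25) = 2 - 2*25 = -48.
Sum of known indices = -48.
x = chi - (sum known) = -48 - (-48) = 0

0


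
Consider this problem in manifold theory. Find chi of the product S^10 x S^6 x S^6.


chi is multiplicative: chi(X x Y) = chi(X) chi(Y).
Each even-dim sphere has chi = 2. There are 3 factors.
chi = 2^3 = 8

8


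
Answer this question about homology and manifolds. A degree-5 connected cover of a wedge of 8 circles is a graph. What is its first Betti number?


Nielsen-Schreier: an index-n subgroup of F_r is free of rank 1 + n(r-1).
Equivalently: chi(cover) = n*chi(base); chi(vee_r S^1) = 1 - 8 = -7.
chi(E) = 5*(-7) = -35; rank = 1 - chi(E) = 1 - (-35) = 36.
rank = 1 + 5*(8-1) = 1 + 35 = 36

36


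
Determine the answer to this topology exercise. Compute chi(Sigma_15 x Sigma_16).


chi(Sigma_15) = 2 - 2*15 = -28
chi(Sigma_16) = 2 - 2*16 = -30
chi(product) = (-28) * (-30) = 840

840


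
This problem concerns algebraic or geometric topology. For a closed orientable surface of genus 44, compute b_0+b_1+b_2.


For Sigma_44: b_0 = 1, b_1 = 2g = 88, b_2 = 1.
Total = 1 + 88 + 1 = 90

90


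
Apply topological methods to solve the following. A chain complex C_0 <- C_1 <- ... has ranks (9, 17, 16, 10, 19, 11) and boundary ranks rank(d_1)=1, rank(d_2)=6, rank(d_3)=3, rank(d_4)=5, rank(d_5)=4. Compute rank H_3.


rank H_k = rank(ker d_k) - rank(im d_{k+1}).
rank(ker d_3) = rank(C_3) - rank(d_3) = 10 - 3 = 7.
rank(im d_{3+1}) = 5.
rank H_3 = 7 - 5 = 2

2


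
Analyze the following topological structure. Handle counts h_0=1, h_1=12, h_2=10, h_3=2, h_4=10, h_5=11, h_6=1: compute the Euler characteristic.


Handles of index k contribute (-1)^k to chi (same as CW cells).
chi = (1) + (-12) + (10) + (-2) + (10) + (-11) + (1) = -3

-3


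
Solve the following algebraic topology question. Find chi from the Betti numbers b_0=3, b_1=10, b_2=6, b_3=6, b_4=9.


chi = sum_k (-1)^k b_k.
= (3) + (-10) + (6) + (-6) + (9)
= 2

2


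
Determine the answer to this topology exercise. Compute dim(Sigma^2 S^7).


Each suspension raises dimension by 1: Sigma S^n = S^{n+1}.
Sigma^2 S^7 = S^{7+2} = S^9

9


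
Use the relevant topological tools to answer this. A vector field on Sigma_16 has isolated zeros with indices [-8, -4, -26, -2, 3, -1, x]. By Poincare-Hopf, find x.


Poincare-Hopf: sum of indices = chi(M).
chi(Sigma_16) = 2 - 2*16 = -30.
Sum of known indices = -38.
x = chi - (sum known) = -30 - (-38) = 8

8


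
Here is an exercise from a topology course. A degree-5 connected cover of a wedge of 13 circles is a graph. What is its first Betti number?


Nielsen-Schreier: an index-n subgroup of F_r is free of rank 1 + n(r-1).
Equivalently: chi(cover) = n*chi(base); chi(vee_r S^1) = 1 - 13 = -12.
chi(E) = 5*(-12) = -60; rank = 1 - chi(E) = 1 - (-60) = 61.
rank = 1 + 5*(13-1) = 1 + 60 = 61

61


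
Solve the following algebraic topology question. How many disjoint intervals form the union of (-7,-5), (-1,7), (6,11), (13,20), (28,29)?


Sort and merge overlapping open intervals.
Merged: (-7,-5), (-1,11), (13,20), (28,29).
Number of components = 4

4


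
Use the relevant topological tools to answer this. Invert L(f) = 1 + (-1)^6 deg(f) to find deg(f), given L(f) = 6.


L(f) = 1 + (-1)^6 deg(f) on S^6.
6 = 1 + (-1)^6 * deg(f)
(-1)^6 * deg(f) = 5
deg(f) = 5

5


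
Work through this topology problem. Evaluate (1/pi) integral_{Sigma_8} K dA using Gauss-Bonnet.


Gauss-Bonnet: integral K dA = 2*pi*chi(M).
chi(Sigma_8) = 2 - 2*8 = -14.
(integral K dA)/pi = 2*chi = 2*(-14) = -28

-28


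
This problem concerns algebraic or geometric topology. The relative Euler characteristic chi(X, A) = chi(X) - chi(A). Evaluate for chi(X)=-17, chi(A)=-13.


Relative Euler characteristic: chi(X, A) = chi(X) - chi(A).
= -17 - (-13) = -4

-4


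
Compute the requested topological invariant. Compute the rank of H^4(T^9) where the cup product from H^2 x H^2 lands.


Cup product: H^p x H^q -> H^{p+q}; here p+q = 2+2 = 4.
rank H^k(T^n) = C(n,k).
C(9,4) = 126

126


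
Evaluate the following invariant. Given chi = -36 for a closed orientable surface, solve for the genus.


chi = 2 - 2g for closed orientable surfaces.
-36 = 2 - 2g
2g = 2 - (-36) = 38
g = 19

19


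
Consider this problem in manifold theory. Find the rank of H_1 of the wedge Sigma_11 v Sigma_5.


For a wedge: H_1(A v B) = H_1(A) + H_1(B).
b_1(Sigma_11) = 22, b_1(Sigma_5) = 10.
b_1 = 22 + 10 = 32

32


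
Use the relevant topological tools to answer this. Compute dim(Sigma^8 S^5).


Each suspension raises dimension by 1: Sigma S^n = S^{n+1}.
Sigma^8 S^5 = S^{5+8} = S^13

13


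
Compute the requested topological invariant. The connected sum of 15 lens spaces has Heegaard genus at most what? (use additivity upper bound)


Heegaard genus satisfies g(A#B) <= g(A) + g(B).
Each lens space has g = 1.
Upper bound: 15 * 1 = 15

15


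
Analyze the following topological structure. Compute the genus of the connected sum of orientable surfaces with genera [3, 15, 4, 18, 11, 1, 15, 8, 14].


Genus is additive under connected sum of orientable surfaces.
g = 3 + 15 + 4 + 18 + 11 + 1 + 15 + 8 + 14 = 89

89


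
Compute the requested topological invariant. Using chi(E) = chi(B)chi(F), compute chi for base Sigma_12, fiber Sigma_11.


For a fiber bundle F -> E -> B (with CW structure): chi(E) = chi(B) * chi(F).
chi(Sigma_12) = -22, chi(Sigma_11) = -20.
chi(E) = (-22) * (-20) = 440

440


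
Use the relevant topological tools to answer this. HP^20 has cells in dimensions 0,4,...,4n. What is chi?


HP^20 has one cell in each dimension 0, 4, ..., 4*20 (20+1 cells, all even-dim).
chi = 20 + 1 = 21

21


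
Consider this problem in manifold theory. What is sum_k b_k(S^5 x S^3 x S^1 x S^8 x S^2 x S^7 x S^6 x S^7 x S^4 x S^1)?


Total Betti number is multiplicative under products.
Each S^d (d>=1) has total Betti number 2.
There are 10 sphere factors.
Total = 2^10 = 1024

1024


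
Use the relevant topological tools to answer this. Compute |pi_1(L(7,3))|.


pi_1(L(p,q)) = Z/pZ for any q coprime to p.
|pi_1(L(7,3))| = 7

7


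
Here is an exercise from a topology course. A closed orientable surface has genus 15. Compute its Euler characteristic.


For a closed orientable surface of genus g: chi = 2 - 2g.
Here g = 15.
chi = 2 - 2*15 = 2 - 30 = -28

-28


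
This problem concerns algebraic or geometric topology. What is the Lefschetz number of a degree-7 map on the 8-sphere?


On S^8: L(f) = tr(f_0*) + (-1)^8 tr(f_8*) = 1 + (-1)^8 * deg(f).
L(f) = 1 + (-1)^8 * 7 = 1 + 7 = 8

8


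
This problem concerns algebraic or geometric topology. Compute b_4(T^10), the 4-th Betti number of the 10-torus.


By the Kunneth formula, b_k(T^n) = C(n,k).
b_4(T^10) = C(10,4).
C(10,4) = 10!/(4!*6!) = 210

210


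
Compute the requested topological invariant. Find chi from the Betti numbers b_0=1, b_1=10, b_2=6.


chi = sum_k (-1)^k b_k.
= (1) + (-10) + (6)
= -3

-3


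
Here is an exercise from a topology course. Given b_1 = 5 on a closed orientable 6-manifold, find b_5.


Poincare duality for closed orientable n-manifolds: b_k = b_{n-k}.
Here n = 6, so b_5 = b_1 = 5

5


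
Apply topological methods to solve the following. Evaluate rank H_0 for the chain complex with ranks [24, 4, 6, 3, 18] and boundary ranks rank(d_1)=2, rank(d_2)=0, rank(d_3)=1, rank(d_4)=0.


rank H_k = rank(ker d_k) - rank(im d_{k+1}).
rank(ker d_0) = rank(C_0) - rank(d_0) = 24 - 0 = 24.
rank(im d_{0+1}) = 2.
rank H_0 = 24 - 2 = 22

22


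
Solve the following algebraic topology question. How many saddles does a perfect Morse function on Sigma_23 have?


A perfect Morse function has m_k = b_k.
For Sigma_23: b_0=1, b_1=2g=46, b_2=1.
Saddles m_1 = 2g = 46

46


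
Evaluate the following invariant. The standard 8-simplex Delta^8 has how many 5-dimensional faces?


Delta^8 has 8+1 vertices. A 5-face is a choice of 5+1 vertices.
f_5 = C(8+1, 5+1) = C(9,6) = 84

84


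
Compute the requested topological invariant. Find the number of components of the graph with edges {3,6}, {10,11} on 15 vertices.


Run DFS/union-find over 15 vertices.
V = 15, E = 2.
Number of components = 13

13


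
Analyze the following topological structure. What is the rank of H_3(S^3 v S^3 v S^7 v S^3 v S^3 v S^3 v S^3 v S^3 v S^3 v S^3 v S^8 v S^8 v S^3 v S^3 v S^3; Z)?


For a wedge of spheres, H_k (k>0) is free on one generator per sphere of dimension k.
Spheres of dimension 3: count = 12.
b_3 = 12

12


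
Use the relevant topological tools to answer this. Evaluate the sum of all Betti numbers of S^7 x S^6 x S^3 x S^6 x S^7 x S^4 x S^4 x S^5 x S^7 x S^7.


Total Betti number is multiplicative under products.
Each S^d (d>=1) has total Betti number 2.
There are 10 sphere factors.
Total = 2^10 = 1024

1024


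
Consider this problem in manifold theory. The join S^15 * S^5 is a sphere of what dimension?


Join of spheres: S^m * S^n = S^{m+n+1}.
dim = 15 + 5 + 1 = 21

21


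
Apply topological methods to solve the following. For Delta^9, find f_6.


Delta^9 has 9+1 vertices. A 6-face is a choice of 6+1 vertices.
f_6 = C(9+1, 6+1) = C(10,7) = 120

120


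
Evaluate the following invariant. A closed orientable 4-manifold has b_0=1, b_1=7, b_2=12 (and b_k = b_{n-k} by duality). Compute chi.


By Poincare duality b_k = b_{4-k}, so full Betti numbers: b_0=1, b_1=7, b_2=12, b_3=7, b_4=1.
chi = sum (-1)^k b_k = 0

0


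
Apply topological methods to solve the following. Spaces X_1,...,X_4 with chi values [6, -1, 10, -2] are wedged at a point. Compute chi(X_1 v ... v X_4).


chi(A v B) = chi(A) + chi(B) - 1 (one point identified).
For 4 spaces: chi = (sum chi_i) - (4 - 1).
sum = 13; chi = 13 - 3 = 10

10


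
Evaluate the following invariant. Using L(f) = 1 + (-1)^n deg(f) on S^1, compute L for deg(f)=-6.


On S^1: L(f) = tr(f_0*) + (-1)^1 tr(f_1*) = 1 + (-1)^1 * deg(f).
L(f) = 1 + (-1)^1 * -6 = 1 + 6 = 7

7


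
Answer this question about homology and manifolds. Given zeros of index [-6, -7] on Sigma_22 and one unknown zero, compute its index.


Poincare-Hopf: sum of indices = chi(M).
chi(Sigma_22) = 2 - 2*22 = -42.
Sum of known indices = -13.
x = chi - (sum known) = -42 - (-13) = -29

-29


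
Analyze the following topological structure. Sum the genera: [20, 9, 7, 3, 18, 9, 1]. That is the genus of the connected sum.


Genus is additive under connected sum of orientable surfaces.
g = 20 + 9 + 7 + 3 + 18 + 9 + 1 = 67

67


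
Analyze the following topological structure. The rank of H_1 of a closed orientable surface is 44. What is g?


For a closed orientable surface: b_1 = 2g.
44 = 2g
g = 44 / 2 = 22

22


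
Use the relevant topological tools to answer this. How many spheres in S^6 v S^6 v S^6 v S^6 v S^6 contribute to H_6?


For a wedge of spheres, H_k (k>0) is free on one generator per sphere of dimension k.
Spheres of dimension 6: count = 5.
b_6 = 5

5


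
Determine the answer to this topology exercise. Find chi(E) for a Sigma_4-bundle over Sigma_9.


For a fiber bundle F -> E -> B (with CW structure): chi(E) = chi(B) * chi(F).
chi(Sigma_9) = -16, chi(Sigma_4) = -6.
chi(E) = (-16) * (-6) = 96

96


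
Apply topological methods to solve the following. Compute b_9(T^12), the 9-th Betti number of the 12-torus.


By the Kunneth formula, b_k(T^n) = C(n,k).
b_9(T^12) = C(12,9).
C(12,9) = 12!/(9!*3!) = 220

220


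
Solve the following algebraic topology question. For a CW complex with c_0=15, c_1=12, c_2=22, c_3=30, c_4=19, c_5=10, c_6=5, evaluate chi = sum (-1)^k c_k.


chi = sum_k (-1)^k c_k.
= (-1)^0*15 + (-1)^1*12 + (-1)^2*22 + (-1)^3*30 + (-1)^4*19 + (-1)^5*10 + (-1)^6*5
= (15) + (-12) + (22) + (-30) + (19) + (-10) + (5)
= 9

9


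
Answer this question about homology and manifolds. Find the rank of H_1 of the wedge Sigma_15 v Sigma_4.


For a wedge: H_1(A v B) = H_1(A) + H_1(B).
b_1(Sigma_15) = 30, b_1(Sigma_4) = 8.
b_1 = 30 + 8 = 38

38


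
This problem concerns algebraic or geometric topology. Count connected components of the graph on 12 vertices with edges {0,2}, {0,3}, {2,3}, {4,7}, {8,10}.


Run DFS/union-find over 12 vertices.
V = 12, E = 5.
Number of components = 8

8


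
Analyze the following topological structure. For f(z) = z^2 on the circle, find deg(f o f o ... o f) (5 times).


deg(f) = 2. Degree is multiplicative: deg(f^5) = (deg f)^5.
deg(f^5) = (2)^5 = 32

32


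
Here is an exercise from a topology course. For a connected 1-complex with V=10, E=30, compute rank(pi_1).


For a connected graph: rank(pi_1) = b_1 = E - V + 1 = 1 - chi.
chi = V - E = 10 - 30 = -20.
rank = 1 - (-20) = 30 - 10 + 1 = 21

21


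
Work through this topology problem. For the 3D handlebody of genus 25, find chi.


A genus-g handlebody deformation retracts to a wedge of g circles.
chi(vee_g S^1) = 1 - g.
chi(H_25) = 1 - 25 = -24

-24


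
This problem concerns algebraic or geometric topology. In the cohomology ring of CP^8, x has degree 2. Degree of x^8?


|x| = 2 in H^*(CP^n).
|x^8| = 8 * |x| = 8 * 2 = 16

16


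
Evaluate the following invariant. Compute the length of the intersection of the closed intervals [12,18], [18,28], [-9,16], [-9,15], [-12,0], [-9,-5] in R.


Intersection = [max(a_i), min(b_i)] = [18, -5].
Since 18 > -5, the intersection is empty.
Length = 0

0


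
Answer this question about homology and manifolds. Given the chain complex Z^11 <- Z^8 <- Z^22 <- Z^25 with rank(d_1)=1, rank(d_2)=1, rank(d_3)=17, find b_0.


rank H_k = rank(ker d_k) - rank(im d_{k+1}).
rank(ker d_0) = rank(C_0) - rank(d_0) = 11 - 0 = 11.
rank(im d_{0+1}) = 1.
rank H_0 = 11 - 1 = 10

10


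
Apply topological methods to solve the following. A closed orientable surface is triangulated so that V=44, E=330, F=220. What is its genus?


chi = V - E + F = 44 - 330 + 220 = -66
For orientable closed surface: chi = 2 - 2g, so g = (2 - chi)/2.
g = (2 - (-66)) / 2 = 68 / 2 = 34

34


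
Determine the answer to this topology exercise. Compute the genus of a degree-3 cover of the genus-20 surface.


For an n-sheeted cover: chi(E) = n * chi(B).
chi(Sigma_20) = 2 - 2*20 = -38.
chi(E) = 3 * (-38) = -114.
genus(E) = (2 - chi(E))/2 = (2 - (-114))/2 = 116/2 = 58

58


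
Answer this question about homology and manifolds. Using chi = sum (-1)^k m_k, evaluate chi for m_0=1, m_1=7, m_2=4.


Morse theory: chi(M) = sum_k (-1)^k m_k where m_k = #(index-k critical points).
= (1) + (-7) + (4) = -2

-2


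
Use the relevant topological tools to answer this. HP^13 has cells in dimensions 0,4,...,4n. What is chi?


HP^13 has one cell in each dimension 0, 4, ..., 4*13 (13+1 cells, all even-dim).
chi = 13 + 1 = 14

14


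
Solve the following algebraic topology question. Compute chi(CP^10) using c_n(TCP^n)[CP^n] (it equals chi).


For any closed oriented manifold, <e(TM),[M]> = chi(M).
chi(CP^10) = 10+1 = 11

11


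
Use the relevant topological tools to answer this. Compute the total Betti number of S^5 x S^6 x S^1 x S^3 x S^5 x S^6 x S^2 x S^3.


Total Betti number is multiplicative under products.
Each S^d (d>=1) has total Betti number 2.
There are 8 sphere factors.
Total = 2^8 = 256

256


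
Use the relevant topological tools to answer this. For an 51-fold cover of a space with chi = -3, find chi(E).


For a finite covering: chi(E) = (number of sheets) * chi(B).
chi(E) = 51 * (-3) = -153

-153


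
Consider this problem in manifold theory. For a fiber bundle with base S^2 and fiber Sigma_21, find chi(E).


chi(S^2) = 2 (n even), chi(Sigma_21) = 2 - 2*21 = -40.
chi(E) = 2 * (-40) = -80

-80


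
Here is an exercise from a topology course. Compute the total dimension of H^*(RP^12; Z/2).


H^k(RP^12; Z/2) = Z/2 for each 0 <= k <= 12.
Total dimension = 12 + 1 = 13

13


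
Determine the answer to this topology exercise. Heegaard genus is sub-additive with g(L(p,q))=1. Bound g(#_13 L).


Heegaard genus satisfies g(A#B) <= g(A) + g(B).
Each lens space has g = 1.
Upper bound: 13 * 1 = 13

13


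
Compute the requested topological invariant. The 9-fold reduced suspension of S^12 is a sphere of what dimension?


Each suspension raises dimension by 1: Sigma S^n = S^{n+1}.
Sigma^9 S^12 = S^{12+9} = S^21

21


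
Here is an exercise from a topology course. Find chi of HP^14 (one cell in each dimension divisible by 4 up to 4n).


HP^14 has one cell in each dimension 0, 4, ..., 4*14 (14+1 cells, all even-dim).
chi = 14 + 1 = 15

15


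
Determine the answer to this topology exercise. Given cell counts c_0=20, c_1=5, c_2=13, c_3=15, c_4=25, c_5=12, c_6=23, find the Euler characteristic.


chi = sum_k (-1)^k c_k.
= (-1)^0*20 + (-1)^1*5 + (-1)^2*13 + (-1)^3*15 + (-1)^4*25 + (-1)^5*12 + (-1)^6*23
= (20) + (-5) + (13) + (-15) + (25) + (-12) + (23)
= 49

49


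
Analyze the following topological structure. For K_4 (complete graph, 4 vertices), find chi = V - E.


K_4: V = 4, E = C(4,2) = 6.
chi = V - E = 4 - 6 = -2

-2


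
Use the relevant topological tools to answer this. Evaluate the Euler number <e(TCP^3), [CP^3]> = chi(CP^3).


For any closed oriented manifold, <e(TM),[M]> = chi(M).
chi(CP^3) = 3+1 = 4

4


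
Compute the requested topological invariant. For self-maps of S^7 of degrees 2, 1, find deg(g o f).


Degree is multiplicative under composition: deg(g o f) = deg(g) * deg(f).
= 1 * 2 = 2

2


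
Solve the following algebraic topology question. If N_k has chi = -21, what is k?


chi = 2 - k for closed non-orientable surfaces with k crosscaps.
-21 = 2 - k
k = 2 - (-21) = 23

23


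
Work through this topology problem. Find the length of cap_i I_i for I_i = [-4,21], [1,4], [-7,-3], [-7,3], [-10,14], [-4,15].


Intersection = [max(a_i), min(b_i)] = [1, -3].
Since 1 > -3, the intersection is empty.
Length = 0

0


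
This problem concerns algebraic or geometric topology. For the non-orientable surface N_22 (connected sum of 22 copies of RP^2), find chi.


For a non-orientable closed surface with k crosscaps: chi = 2 - k.
Here k = 22.
chi = 2 - 22 = -20

-20


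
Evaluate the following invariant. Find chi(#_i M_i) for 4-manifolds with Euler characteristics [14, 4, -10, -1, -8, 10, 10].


For n-manifolds: chi(A#B) = chi(A) + chi(B) - chi(S^4).
chi(S^4) = 1 + (-1)^4 = 2.
chi(#) = (sum chi_i) - (7-1)*chi(S^4) = 19 - 6*2 = 7

7


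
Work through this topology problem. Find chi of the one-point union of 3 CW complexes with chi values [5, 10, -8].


chi(A v B) = chi(A) + chi(B) - 1 (one point identified).
For 3 spaces: chi = (sum chi_i) - (3 - 1).
sum = 7; chi = 7 - 2 = 5

5


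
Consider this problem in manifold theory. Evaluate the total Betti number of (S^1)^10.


b_k(T^10) = C(10,k), so the sum over k is sum_k C(10,k) = 2^10.
Total = 2^10 = 1024

1024


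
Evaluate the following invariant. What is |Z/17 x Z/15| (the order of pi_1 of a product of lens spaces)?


pi_1(X x Y) = pi_1(X) x pi_1(Y).
pi_1(L(17,1)) = Z/17, pi_1(L(15,1)) = Z/15.
|Z/17 x Z/15| = 17 * 15 = 255

255


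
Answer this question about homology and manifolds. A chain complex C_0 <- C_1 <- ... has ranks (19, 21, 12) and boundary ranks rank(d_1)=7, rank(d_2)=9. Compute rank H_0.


rank H_k = rank(ker d_k) - rank(im d_{k+1}).
rank(ker d_0) = rank(C_0) - rank(d_0) = 19 - 0 = 19.
rank(im d_{0+1}) = 7.
rank H_0 = 19 - 7 = 12

12


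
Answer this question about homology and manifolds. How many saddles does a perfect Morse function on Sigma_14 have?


A perfect Morse function has m_k = b_k.
For Sigma_14: b_0=1, b_1=2g=28, b_2=1.
Saddles m_1 = 2g = 28

28


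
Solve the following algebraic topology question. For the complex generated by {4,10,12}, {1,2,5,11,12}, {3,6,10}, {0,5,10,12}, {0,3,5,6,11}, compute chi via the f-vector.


Enumerate all faces; f-vector: f_0=10, f_1=27, f_2=26, f_3=11, f_4=2.
chi = sum (-1)^k f_k = 0

0


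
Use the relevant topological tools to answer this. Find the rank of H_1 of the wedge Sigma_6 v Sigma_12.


For a wedge: H_1(A v B) = H_1(A) + H_1(B).
b_1(Sigma_6) = 12, b_1(Sigma_12) = 24.
b_1 = 12 + 24 = 36

36


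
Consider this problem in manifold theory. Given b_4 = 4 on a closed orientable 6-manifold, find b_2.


Poincare duality for closed orientable n-manifolds: b_k = b_{n-k}.
Here n = 6, so b_2 = b_4 = 4

4


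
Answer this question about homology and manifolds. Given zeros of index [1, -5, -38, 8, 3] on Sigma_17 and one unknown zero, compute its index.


Poincare-Hopf: sum of indices = chi(M).
chi(Sigma_17) = 2 - 2*17 = -32.
Sum of known indices = -31.
x = chi - (sum known) = -32 - (-31) = -1

-1


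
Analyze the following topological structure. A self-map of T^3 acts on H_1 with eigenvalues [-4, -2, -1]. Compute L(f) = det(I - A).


For a torus self-map: L(f) = det(I - A) where A acts on H_1.
L(f) = (1--4) * (1--2) * (1--1) = 5 * 3 * 2 = 30

30


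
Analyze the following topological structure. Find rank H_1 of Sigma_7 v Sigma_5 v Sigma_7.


For a wedge X v Y: reduced H_k(X v Y) = H_k(X) + H_k(Y).
Each Sigma_g contributes b_1 = 2g.
b_1 = 14 + 10 + 14 = 38

38


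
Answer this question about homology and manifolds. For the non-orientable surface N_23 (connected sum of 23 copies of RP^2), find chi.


For a non-orientable closed surface with k crosscaps: chi = 2 - k.
Here k = 23.
chi = 2 - 23 = -21

-21


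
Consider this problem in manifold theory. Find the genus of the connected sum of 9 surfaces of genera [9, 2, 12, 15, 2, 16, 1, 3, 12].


Genus is additive under connected sum of orientable surfaces.
g = 9 + 2 + 12 + 15 + 2 + 16 + 1 + 3 + 12 = 72

72


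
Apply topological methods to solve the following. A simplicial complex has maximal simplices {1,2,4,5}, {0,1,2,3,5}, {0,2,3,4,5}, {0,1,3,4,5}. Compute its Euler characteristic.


Enumerate all faces; f-vector: f_0=6, f_1=15, f_2=20, f_3=13, f_4=3.
chi = sum (-1)^k f_k = 1

1


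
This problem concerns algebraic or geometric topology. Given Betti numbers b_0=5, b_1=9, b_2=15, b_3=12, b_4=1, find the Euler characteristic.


chi = sum_k (-1)^k b_k.
= (5) + (-9) + (15) + (-12) + (1)
= 0

0


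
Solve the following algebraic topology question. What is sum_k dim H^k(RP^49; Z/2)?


H^k(RP^49; Z/2) = Z/2 for each 0 <= k <= 49.
Total dimension = 49 + 1 = 50

50


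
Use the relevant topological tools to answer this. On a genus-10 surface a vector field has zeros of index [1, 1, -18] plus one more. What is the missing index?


Poincare-Hopf: sum of indices = chi(M).
chi(Sigma_10) = 2 - 2*10 = -18.
Sum of known indices = -16.
x = chi - (sum known) = -18 - (-16) = -2

-2


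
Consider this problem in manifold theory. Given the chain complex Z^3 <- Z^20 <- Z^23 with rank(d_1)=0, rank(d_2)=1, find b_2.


rank H_k = rank(ker d_k) - rank(im d_{k+1}).
rank(ker d_2) = rank(C_2) - rank(d_2) = 23 - 1 = 22.
rank(im d_{2+1}) = 0.
rank H_2 = 22 - 0 = 22

22


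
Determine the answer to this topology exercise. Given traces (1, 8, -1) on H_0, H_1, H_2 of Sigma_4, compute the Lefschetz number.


L(f) = tr(f_0*) - tr(f_1*) + tr(f_2*).
= 1 - (8) + (-1)
= -8

-8


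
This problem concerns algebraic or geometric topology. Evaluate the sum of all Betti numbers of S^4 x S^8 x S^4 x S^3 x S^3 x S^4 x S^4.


Total Betti number is multiplicative under products.
Each S^d (d>=1) has total Betti number 2.
There are 7 sphere factors.
Total = 2^7 = 128

128
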